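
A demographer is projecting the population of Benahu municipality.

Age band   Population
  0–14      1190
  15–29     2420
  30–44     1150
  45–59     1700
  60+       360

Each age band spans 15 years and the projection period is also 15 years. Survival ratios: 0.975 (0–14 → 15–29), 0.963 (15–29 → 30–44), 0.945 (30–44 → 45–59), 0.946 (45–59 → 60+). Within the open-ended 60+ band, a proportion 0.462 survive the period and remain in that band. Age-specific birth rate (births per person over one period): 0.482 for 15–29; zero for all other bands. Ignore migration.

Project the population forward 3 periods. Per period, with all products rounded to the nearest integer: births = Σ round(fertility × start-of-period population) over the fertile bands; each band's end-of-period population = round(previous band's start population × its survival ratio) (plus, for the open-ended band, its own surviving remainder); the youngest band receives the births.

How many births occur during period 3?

Numbering the groups 1..5 from youngest to oldest:
After projecting period 1:
Births: 2420 × 0.482 = 1166
Group 2: 1190 × 0.975 = 1160
Group 3: 2420 × 0.963 = 2330
Group 4: 1150 × 0.945 = 1087
Group 5: 1700 × 0.946 + 360 × 0.462 = 1608 + 166 = 1774
→ [1166, 1160, 2330, 1087, 1774]
After projecting period 2:
Births: 1160 × 0.482 = 559
Group 2: 1166 × 0.975 = 1137
Group 3: 1160 × 0.963 = 1117
Group 4: 2330 × 0.945 = 2202
Group 5: 1087 × 0.946 + 1774 × 0.462 = 1028 + 820 = 1848
→ [559, 1137, 1117, 2202, 1848]
After projecting period 3:
Births: 1137 × 0.482 = 548
Group 2: 559 × 0.975 = 545
Group 3: 1137 × 0.963 = 1095
Group 4: 1117 × 0.945 = 1056
Group 5: 2202 × 0.946 + 1848 × 0.462 = 2083 + 854 = 2937
→ [548, 545, 1095, 1056, 2937]

548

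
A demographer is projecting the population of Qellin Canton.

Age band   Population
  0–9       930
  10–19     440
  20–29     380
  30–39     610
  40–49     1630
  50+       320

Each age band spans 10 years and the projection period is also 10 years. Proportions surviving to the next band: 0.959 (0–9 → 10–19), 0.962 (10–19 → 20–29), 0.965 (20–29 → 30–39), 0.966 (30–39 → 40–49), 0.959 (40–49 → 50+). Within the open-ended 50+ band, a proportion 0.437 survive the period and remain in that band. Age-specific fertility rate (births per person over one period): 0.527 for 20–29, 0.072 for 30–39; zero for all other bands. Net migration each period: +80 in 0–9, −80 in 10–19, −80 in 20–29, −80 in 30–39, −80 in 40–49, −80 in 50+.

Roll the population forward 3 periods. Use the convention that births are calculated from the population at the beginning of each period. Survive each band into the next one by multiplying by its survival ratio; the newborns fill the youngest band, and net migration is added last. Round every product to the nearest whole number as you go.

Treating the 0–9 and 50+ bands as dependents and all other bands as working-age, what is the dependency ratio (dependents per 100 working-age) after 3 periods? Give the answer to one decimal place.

97.6

Period 1:
Births: 380 * 0.527 = 200  |  610 * 0.072 = 44 — total 244
10–19: 930 * 0.959 = 892
20–29: 440 * 0.962 = 423
30–39: 380 * 0.965 = 367
40–49: 610 * 0.966 = 589
50+: 1630 * 0.959 + 320 * 0.437 = 1563 + 140 = 1703
Net migration: 0–9 + 80 → 324; 10–19 − 80 → 812; 20–29 − 80 → 343; 30–39 − 80 → 287; 40–49 − 80 → 509; 50+ − 80 → 1623
Population now: 0–9=324, 10–19=812, 20–29=343, 30–39=287, 40–49=509, 50+=1623
Period 2:
Births: 343 * 0.527 = 181  |  287 * 0.072 = 21 — total 202
10–19: 324 * 0.959 = 311
20–29: 812 * 0.962 = 781
30–39: 343 * 0.965 = 331
40–49: 287 * 0.966 = 277
50+: 509 * 0.959 + 1623 * 0.437 = 488 + 709 = 1197
Net migration: 0–9 + 80 → 282; 10–19 − 80 → 231; 20–29 − 80 → 701; 30–39 − 80 → 251; 40–49 − 80 → 197; 50+ − 80 → 1117
Population now: 0–9=282, 10–19=231, 20–29=701, 30–39=251, 40–49=197, 50+=1117
Period 3:
Births: 701 * 0.527 = 369  |  251 * 0.072 = 18 — total 387
10–19: 282 * 0.959 = 270
20–29: 231 * 0.962 = 222
30–39: 701 * 0.965 = 676
40–49: 251 * 0.966 = 242
50+: 197 * 0.959 + 1117 * 0.437 = 189 + 488 = 677
Net migration: 0–9 + 80 → 467; 10–19 − 80 → 190; 20–29 − 80 → 142; 30–39 − 80 → 596; 40–49 − 80 → 162; 50+ − 80 → 597
Population now: 0–9=467, 10–19=190, 20–29=142, 30–39=596, 40–49=162, 50+=597
Dependents (band 0–9 + band 50+) = 467 + 597 = 1064; working-age = 1090; ratio = 1064/1090 × 100 = 97.6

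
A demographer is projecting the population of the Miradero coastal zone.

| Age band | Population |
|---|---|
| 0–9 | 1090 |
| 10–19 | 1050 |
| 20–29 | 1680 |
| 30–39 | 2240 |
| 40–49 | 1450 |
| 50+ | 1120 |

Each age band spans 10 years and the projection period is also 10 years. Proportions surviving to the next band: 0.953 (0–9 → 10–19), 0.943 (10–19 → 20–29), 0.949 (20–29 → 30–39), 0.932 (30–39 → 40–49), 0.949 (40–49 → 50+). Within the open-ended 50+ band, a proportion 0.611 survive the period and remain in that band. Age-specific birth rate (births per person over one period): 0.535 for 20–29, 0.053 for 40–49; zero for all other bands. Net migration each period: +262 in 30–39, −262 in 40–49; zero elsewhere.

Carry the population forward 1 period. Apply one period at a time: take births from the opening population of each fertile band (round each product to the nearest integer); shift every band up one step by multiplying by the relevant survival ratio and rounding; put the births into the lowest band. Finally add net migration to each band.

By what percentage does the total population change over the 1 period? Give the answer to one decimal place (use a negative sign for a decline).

After projecting period 1:
Births: 1680 × 0.535 = 899, 1450 × 0.053 = 77 — total 976
10–19: 1090 × 0.953 = 1039
20–29: 1050 × 0.943 = 990
30–39: 1680 × 0.949 = 1594
40–49: 2240 × 0.932 = 2088
50+: 1450 × 0.949 + 1120 × 0.611 = 1376 + 684 = 2060
Net migration: 30–39 + 262 → 1856; 40–49 − 262 → 1826
End of period: [976, 1039, 990, 1856, 1826, 2060]
Total: 8630 → 8747; change = 117; percentage change = 1.4%

1.4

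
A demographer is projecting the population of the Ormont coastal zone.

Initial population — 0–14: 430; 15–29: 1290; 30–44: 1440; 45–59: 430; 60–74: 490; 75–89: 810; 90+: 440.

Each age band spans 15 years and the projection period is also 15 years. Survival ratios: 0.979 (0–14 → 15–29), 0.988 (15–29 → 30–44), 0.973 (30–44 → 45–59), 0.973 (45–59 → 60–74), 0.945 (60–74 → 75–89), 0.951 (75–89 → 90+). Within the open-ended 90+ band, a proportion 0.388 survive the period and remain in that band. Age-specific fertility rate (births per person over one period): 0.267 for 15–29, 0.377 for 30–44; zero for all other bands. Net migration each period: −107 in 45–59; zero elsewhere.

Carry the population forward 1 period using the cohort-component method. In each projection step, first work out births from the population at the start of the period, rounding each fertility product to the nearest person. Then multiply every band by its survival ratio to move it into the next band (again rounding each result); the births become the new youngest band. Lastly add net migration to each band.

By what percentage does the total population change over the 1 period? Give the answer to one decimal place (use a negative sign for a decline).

6.9

[period 1]
Births: 1290 × 0.267 = 344 ; 1440 × 0.377 = 543 → total 887
15–29: 430 × 0.979 = 421
30–44: 1290 × 0.988 = 1275
45–59: 1440 × 0.973 = 1401
60–74: 430 × 0.973 = 418
75–89: 490 × 0.945 = 463
90+: 810 × 0.951 + 440 × 0.388 = 770 + 171 = 941
Net migration: 45–59 − 107 → 1294
End of period: [887, 421, 1275, 1294, 418, 463, 941]
Total: 5330 → 5699; change = 369; percentage change = 6.9%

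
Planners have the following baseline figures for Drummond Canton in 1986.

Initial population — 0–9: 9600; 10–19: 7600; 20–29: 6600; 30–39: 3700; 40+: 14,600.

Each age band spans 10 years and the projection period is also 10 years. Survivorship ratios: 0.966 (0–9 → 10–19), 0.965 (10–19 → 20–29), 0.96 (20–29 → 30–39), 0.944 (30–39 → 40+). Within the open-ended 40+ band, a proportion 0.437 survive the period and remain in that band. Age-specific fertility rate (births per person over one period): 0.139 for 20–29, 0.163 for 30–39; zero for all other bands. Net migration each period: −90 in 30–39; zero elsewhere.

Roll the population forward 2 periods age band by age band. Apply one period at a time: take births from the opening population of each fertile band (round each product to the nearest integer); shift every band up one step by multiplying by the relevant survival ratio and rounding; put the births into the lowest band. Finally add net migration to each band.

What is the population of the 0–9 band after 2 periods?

Period 1:
Births: 6600 × 0.139 = 917  |  3700 × 0.163 = 603 — total 1520
10–19: 9600 × 0.966 = 9274
20–29: 7600 × 0.965 = 7334
30–39: 6600 × 0.96 = 6336
40+: 3700 × 0.944 + 14600 × 0.437 = 3493 + 6380 = 9873
Net migration: 30–39 − 90 → 6246
Population now: 0–9=1520, 10–19=9274, 20–29=7334, 30–39=6246, 40+=9873
Period 2:
Births: 7334 × 0.139 = 1019  |  6246 × 0.163 = 1018 — total 2037
10–19: 1520 × 0.966 = 1468
20–29: 9274 × 0.965 = 8949
30–39: 7334 × 0.96 = 7041
40+: 6246 × 0.944 + 9873 × 0.437 = 5896 + 4315 = 10211
Net migration: 30–39 − 90 → 6951
Population now: 0–9=2037, 10–19=1468, 20–29=8949, 30–39=6951, 40+=10211

2037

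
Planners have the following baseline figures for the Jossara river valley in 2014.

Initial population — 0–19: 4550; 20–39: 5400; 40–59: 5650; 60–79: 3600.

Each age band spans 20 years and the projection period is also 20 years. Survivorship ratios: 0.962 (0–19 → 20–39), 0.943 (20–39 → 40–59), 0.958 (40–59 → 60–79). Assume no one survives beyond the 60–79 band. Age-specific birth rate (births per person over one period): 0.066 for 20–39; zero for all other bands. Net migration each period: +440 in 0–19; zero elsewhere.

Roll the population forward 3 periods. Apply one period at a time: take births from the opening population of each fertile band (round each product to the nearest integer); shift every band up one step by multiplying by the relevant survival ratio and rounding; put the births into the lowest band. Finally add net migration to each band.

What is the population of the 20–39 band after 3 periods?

Period 1:
Births: 5400 × 0.066 = 356
20–39: 4550 × 0.962 = 4377
40–59: 5400 × 0.943 = 5092
60–79: 5650 × 0.958 = 5413
Net migration: 0–19 + 440 → 796
→ [796, 4377, 5092, 5413]
Period 2:
Births: 4377 × 0.066 = 289
20–39: 796 × 0.962 = 766
40–59: 4377 × 0.943 = 4128
60–79: 5092 × 0.958 = 4878
Net migration: 0–19 + 440 → 729
→ [729, 766, 4128, 4878]
Period 3:
Births: 766 × 0.066 = 51
20–39: 729 × 0.962 = 701
40–59: 766 × 0.943 = 722
60–79: 4128 × 0.958 = 3955
Net migration: 0–19 + 440 → 491
→ [491, 701, 722, 3955]

701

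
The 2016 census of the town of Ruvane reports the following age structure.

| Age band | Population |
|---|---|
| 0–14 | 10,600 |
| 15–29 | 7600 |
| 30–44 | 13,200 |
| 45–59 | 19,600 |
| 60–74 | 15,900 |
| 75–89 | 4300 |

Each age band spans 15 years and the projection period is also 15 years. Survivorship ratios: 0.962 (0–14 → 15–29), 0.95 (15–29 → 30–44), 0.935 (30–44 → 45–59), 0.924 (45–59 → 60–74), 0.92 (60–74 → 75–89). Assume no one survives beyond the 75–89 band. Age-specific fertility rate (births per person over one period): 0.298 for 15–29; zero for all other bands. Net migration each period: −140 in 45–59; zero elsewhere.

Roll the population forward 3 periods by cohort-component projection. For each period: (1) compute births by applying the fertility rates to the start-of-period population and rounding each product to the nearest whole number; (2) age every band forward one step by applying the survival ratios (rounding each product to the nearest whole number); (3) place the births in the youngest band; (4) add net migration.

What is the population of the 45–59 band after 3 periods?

Period 1.
Births: 7600 * 0.298 = 2265
15–29: 10600 * 0.962 = 10197
30–44: 7600 * 0.95 = 7220
45–59: 13200 * 0.935 = 12342
60–74: 19600 * 0.924 = 18110
75–89: 15900 * 0.92 = 14628
Net migration: 45–59 − 140 → 12202
→ [2265, 10197, 7220, 12202, 18110, 14628]
Period 2.
Births: 10197 * 0.298 = 3039
15–29: 2265 * 0.962 = 2179
30–44: 10197 * 0.95 = 9687
45–59: 7220 * 0.935 = 6751
60–74: 12202 * 0.924 = 11275
75–89: 18110 * 0.92 = 16661
Net migration: 45–59 − 140 → 6611
→ [3039, 2179, 9687, 6611, 11275, 16661]
Period 3.
Births: 2179 * 0.298 = 649
15–29: 3039 * 0.962 = 2924
30–44: 2179 * 0.95 = 2070
45–59: 9687 * 0.935 = 9057
60–74: 6611 * 0.924 = 6109
75–89: 11275 * 0.92 = 10373
Net migration: 45–59 − 140 → 8917
→ [649, 2924, 2070, 8917, 6109, 10373]

8917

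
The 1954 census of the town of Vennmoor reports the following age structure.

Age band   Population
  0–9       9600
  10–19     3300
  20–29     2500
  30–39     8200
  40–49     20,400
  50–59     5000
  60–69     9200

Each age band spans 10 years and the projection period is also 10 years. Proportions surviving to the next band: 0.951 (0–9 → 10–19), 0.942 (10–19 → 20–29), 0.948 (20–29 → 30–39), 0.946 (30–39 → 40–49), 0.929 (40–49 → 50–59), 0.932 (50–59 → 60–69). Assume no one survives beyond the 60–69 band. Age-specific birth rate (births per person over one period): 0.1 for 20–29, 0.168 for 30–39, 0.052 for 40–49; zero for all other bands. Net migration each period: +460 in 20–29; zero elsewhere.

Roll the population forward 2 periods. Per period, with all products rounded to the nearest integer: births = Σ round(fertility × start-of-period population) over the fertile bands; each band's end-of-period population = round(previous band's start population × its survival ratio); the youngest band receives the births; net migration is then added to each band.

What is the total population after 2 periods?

Period 1.
Births: 2500 * 0.1 = 250, 8200 * 0.168 = 1378, 20400 * 0.052 = 1061 — total 2689
10–19: 9600 * 0.951 = 9130
20–29: 3300 * 0.942 = 3109
30–39: 2500 * 0.948 = 2370
40–49: 8200 * 0.946 = 7757
50–59: 20400 * 0.929 = 18952
60–69: 5000 * 0.932 = 4660
Net migration: 20–29 + 460 → 3569
Giving 2689 / 9130 / 3569 / 2370 / 7757 / 18952 / 4660.
Period 2.
Births: 3569 * 0.1 = 357, 2370 * 0.168 = 398, 7757 * 0.052 = 403 — total 1158
10–19: 2689 * 0.951 = 2557
20–29: 9130 * 0.942 = 8600
30–39: 3569 * 0.948 = 3383
40–49: 2370 * 0.946 = 2242
50–59: 7757 * 0.929 = 7206
60–69: 18952 * 0.932 = 17663
Net migration: 20–29 + 460 → 9060
Giving 1158 / 2557 / 9060 / 3383 / 2242 / 7206 / 17663.
Total after period 2: 1158 + 2557 + 9060 + 3383 + 2242 + 7206 + 17663 = 43269

43269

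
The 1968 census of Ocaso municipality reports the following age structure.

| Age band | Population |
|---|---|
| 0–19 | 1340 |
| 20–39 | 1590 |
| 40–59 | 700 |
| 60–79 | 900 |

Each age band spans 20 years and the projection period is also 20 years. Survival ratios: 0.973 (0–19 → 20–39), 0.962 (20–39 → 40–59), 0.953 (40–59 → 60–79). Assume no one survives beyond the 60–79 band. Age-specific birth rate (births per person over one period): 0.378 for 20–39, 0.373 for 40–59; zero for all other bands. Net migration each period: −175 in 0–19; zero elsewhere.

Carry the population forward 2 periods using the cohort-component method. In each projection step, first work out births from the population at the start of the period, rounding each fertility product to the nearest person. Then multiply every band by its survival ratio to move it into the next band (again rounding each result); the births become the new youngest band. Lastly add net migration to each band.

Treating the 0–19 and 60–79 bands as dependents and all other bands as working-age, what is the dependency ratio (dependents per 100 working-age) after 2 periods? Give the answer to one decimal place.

122.1

Let band 1 be 0–19 through band 4 = 60–79.
Period 1:
Births: 1590 * 0.378 = 601  |  700 * 0.373 = 261 — total 862
Band 2: 1340 * 0.973 = 1304
Band 3: 1590 * 0.962 = 1530
Band 4: 700 * 0.953 = 667
Net migration: Band 1 − 175 → 687
Population now: 0–19=687, 20–39=1304, 40–59=1530, 60–79=667
Period 2:
Births: 1304 * 0.378 = 493  |  1530 * 0.373 = 571 — total 1064
Band 2: 687 * 0.973 = 668
Band 3: 1304 * 0.962 = 1254
Band 4: 1530 * 0.953 = 1458
Net migration: Band 1 − 175 → 889
Population now: 0–19=889, 20–39=668, 40–59=1254, 60–79=1458
Dependents (band 0–19 + band 60–79) = 889 + 1458 = 2347; working-age = 1922; ratio = 2347/1922 × 100 = 122.1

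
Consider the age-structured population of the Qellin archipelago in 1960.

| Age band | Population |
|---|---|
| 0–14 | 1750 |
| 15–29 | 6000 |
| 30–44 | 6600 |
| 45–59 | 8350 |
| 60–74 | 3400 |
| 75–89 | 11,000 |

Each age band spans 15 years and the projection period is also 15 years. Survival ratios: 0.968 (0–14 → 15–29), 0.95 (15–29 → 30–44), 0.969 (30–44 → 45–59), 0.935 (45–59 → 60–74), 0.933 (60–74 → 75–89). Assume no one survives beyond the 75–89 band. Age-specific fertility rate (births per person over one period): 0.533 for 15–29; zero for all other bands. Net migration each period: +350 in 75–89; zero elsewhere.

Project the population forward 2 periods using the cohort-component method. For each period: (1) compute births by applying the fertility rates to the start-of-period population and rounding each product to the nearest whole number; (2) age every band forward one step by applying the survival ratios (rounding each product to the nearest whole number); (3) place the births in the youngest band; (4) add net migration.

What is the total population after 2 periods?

24744

Period 1:
Births: 6000 * 0.533 = 3198
15–29: 1750 * 0.968 = 1694
30–44: 6000 * 0.95 = 5700
45–59: 6600 * 0.969 = 6395
60–74: 8350 * 0.935 = 7807
75–89: 3400 * 0.933 = 3172
Net migration: 75–89 + 350 → 3522
Population now: 0–14=3198, 15–29=1694, 30–44=5700, 45–59=6395, 60–74=7807, 75–89=3522
Period 2:
Births: 1694 * 0.533 = 903
15–29: 3198 * 0.968 = 3096
30–44: 1694 * 0.95 = 1609
45–59: 5700 * 0.969 = 5523
60–74: 6395 * 0.935 = 5979
75–89: 7807 * 0.933 = 7284
Net migration: 75–89 + 350 → 7634
Population now: 0–14=903, 15–29=3096, 30–44=1609, 45–59=5523, 60–74=5979, 75–89=7634
Total after period 2: 903 + 3096 + 1609 + 5523 + 5979 + 7634 = 24744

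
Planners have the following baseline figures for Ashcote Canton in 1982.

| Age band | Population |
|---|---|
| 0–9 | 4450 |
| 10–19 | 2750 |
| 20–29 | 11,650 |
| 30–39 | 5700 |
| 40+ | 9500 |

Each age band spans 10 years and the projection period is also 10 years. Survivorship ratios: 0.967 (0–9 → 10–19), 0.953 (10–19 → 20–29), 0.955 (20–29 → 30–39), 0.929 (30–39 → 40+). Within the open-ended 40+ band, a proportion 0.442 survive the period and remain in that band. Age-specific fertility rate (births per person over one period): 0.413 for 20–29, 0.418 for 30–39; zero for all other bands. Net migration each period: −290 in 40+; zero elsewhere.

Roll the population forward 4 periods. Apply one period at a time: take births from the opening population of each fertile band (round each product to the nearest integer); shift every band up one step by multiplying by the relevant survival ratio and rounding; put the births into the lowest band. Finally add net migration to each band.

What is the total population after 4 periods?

Numbering the bands 1..5 from youngest to oldest:
Period 1.
Births: 11650 × 0.413 = 4811  |  5700 × 0.418 = 2383 → 7194
Band 2: 4450 × 0.967 = 4303
Band 3: 2750 × 0.953 = 2621
Band 4: 11650 × 0.955 = 11126
Band 5: 5700 × 0.929 + 9500 × 0.442 = 5295 + 4199 = 9494
Net migration: Band 5 − 290 → 9204
Population now: 0–9=7194, 10–19=4303, 20–29=2621, 30–39=11126, 40+=9204
Period 2.
Births: 2621 × 0.413 = 1082  |  11126 × 0.418 = 4651 → 5733
Band 2: 7194 × 0.967 = 6957
Band 3: 4303 × 0.953 = 4101
Band 4: 2621 × 0.955 = 2503
Band 5: 11126 × 0.929 + 9204 × 0.442 = 10336 + 4068 = 14404
Net migration: Band 5 − 290 → 14114
Population now: 0–9=5733, 10–19=6957, 20–29=4101, 30–39=2503, 40+=14114
Period 3.
Births: 4101 × 0.413 = 1694  |  2503 × 0.418 = 1046 → 2740
Band 2: 5733 × 0.967 = 5544
Band 3: 6957 × 0.953 = 6630
Band 4: 4101 × 0.955 = 3916
Band 5: 2503 × 0.929 + 14114 × 0.442 = 2325 + 6238 = 8563
Net migration: Band 5 − 290 → 8273
Population now: 0–9=2740, 10–19=5544, 20–29=6630, 30–39=3916, 40+=8273
Period 4.
Births: 6630 × 0.413 = 2738  |  3916 × 0.418 = 1637 → 4375
Band 2: 2740 × 0.967 = 2650
Band 3: 5544 × 0.953 = 5283
Band 4: 6630 × 0.955 = 6332
Band 5: 3916 × 0.929 + 8273 × 0.442 = 3638 + 3657 = 7295
Net migration: Band 5 − 290 → 7005
Population now: 0–9=4375, 10–19=2650, 20–29=5283, 30–39=6332, 40+=7005
Total after period 4: 4375 + 2650 + 5283 + 6332 + 7005 = 25645

25645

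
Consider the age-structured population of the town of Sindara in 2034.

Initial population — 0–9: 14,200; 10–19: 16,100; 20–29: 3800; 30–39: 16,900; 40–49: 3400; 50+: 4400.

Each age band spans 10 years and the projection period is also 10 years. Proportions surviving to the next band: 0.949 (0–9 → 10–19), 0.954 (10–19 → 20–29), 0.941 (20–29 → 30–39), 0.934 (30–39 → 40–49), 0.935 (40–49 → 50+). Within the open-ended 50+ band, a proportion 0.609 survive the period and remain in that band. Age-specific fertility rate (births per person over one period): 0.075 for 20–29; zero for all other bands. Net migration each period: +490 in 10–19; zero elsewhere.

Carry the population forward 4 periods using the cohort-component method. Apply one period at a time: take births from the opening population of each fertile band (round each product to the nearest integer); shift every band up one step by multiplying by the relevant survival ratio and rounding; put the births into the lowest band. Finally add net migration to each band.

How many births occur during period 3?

999

Numbering the bands 1..6 from youngest to oldest:
— Period 1 —
Births: 3800 × 0.075 = 285
Band 2: 14200 × 0.949 = 13476
Band 3: 16100 × 0.954 = 15359
Band 4: 3800 × 0.941 = 3576
Band 5: 16900 × 0.934 = 15785
Band 6: 3400 × 0.935 + 4400 × 0.609 = 3179 + 2680 = 5859
Net migration: Band 2 + 490 → 13966
Giving 285 / 13966 / 15359 / 3576 / 15785 / 5859.
— Period 2 —
Births: 15359 × 0.075 = 1152
Band 2: 285 × 0.949 = 270
Band 3: 13966 × 0.954 = 13324
Band 4: 15359 × 0.941 = 14453
Band 5: 3576 × 0.934 = 3340
Band 6: 15785 × 0.935 + 5859 × 0.609 = 14759 + 3568 = 18327
Net migration: Band 2 + 490 → 760
Giving 1152 / 760 / 13324 / 14453 / 3340 / 18327.
— Period 3 —
Births: 13324 × 0.075 = 999
Band 2: 1152 × 0.949 = 1093
Band 3: 760 × 0.954 = 725
Band 4: 13324 × 0.941 = 12538
Band 5: 14453 × 0.934 = 13499
Band 6: 3340 × 0.935 + 18327 × 0.609 = 3123 + 11161 = 14284
Net migration: Band 2 + 490 → 1583
Giving 999 / 1583 / 725 / 12538 / 13499 / 14284.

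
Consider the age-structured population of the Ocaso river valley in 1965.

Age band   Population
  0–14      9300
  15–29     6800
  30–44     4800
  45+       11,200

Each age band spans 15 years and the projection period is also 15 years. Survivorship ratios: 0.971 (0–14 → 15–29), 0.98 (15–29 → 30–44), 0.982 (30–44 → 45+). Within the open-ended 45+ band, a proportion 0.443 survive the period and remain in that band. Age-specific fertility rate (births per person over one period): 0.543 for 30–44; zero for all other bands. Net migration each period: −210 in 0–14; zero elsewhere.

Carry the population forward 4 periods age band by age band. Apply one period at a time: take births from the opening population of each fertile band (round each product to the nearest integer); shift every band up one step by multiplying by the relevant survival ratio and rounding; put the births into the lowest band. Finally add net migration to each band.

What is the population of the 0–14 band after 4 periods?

1028

Numbering the bands 1..4 from youngest to oldest:
Period 1:
Births: 4800 × 0.543 = 2606
Band 2: 9300 × 0.971 = 9030
Band 3: 6800 × 0.98 = 6664
Band 4: 4800 × 0.982 + 11200 × 0.443 = 4714 + 4962 = 9676
Net migration: Band 1 − 210 → 2396
→ [2396, 9030, 6664, 9676]
Period 2:
Births: 6664 × 0.543 = 3619
Band 2: 2396 × 0.971 = 2327
Band 3: 9030 × 0.98 = 8849
Band 4: 6664 × 0.982 + 9676 × 0.443 = 6544 + 4286 = 10830
Net migration: Band 1 − 210 → 3409
→ [3409, 2327, 8849, 10830]
Period 3:
Births: 8849 × 0.543 = 4805
Band 2: 3409 × 0.971 = 3310
Band 3: 2327 × 0.98 = 2280
Band 4: 8849 × 0.982 + 10830 × 0.443 = 8690 + 4798 = 13488
Net migration: Band 1 − 210 → 4595
→ [4595, 3310, 2280, 13488]
Period 4:
Births: 2280 × 0.543 = 1238
Band 2: 4595 × 0.971 = 4462
Band 3: 3310 × 0.98 = 3244
Band 4: 2280 × 0.982 + 13488 × 0.443 = 2239 + 5975 = 8214
Net migration: Band 1 − 210 → 1028
→ [1028, 4462, 3244, 8214]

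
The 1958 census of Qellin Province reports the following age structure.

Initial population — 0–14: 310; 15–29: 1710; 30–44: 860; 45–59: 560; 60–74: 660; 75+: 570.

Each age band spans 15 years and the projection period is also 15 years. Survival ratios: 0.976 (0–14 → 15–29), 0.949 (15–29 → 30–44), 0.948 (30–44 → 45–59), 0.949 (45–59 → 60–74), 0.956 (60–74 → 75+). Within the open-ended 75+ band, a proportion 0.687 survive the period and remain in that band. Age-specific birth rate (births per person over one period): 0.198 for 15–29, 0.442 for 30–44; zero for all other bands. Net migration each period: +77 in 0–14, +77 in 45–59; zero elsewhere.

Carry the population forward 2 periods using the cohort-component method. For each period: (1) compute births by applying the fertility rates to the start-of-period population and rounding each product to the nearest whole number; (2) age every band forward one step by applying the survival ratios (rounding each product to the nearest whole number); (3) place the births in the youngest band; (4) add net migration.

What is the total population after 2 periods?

5593

— Period 1 —
Births: 1710 × 0.198 = 339 ; 860 × 0.442 = 380 ⇒ total 719
15–29: 310 × 0.976 = 303
30–44: 1710 × 0.949 = 1623
45–59: 860 × 0.948 = 815
60–74: 560 × 0.949 = 531
75+: 660 × 0.956 + 570 × 0.687 = 631 + 392 = 1023
Net migration: 0–14 + 77 → 796; 45–59 + 77 → 892
End of period: [796, 303, 1623, 892, 531, 1023]
— Period 2 —
Births: 303 × 0.198 = 60 ; 1623 × 0.442 = 717 ⇒ total 777
15–29: 796 × 0.976 = 777
30–44: 303 × 0.949 = 288
45–59: 1623 × 0.948 = 1539
60–74: 892 × 0.949 = 847
75+: 531 × 0.956 + 1023 × 0.687 = 508 + 703 = 1211
Net migration: 0–14 + 77 → 854; 45–59 + 77 → 1616
End of period: [854, 777, 288, 1616, 847, 1211]
Total after period 2: 854 + 777 + 288 + 1616 + 847 + 1211 = 5593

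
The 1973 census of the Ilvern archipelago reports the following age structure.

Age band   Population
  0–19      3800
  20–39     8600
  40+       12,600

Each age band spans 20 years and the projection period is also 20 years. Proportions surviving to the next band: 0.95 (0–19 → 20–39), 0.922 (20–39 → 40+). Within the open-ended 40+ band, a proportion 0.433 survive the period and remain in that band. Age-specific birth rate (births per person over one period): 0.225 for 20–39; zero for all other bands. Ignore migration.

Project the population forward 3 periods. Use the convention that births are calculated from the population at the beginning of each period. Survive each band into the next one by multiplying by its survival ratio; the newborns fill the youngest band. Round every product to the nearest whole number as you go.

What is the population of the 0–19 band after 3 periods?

Call the bands 1 to 3, youngest first.
[period 1]
Births: 8600 * 0.225 = 1935
Band 2: 3800 * 0.95 = 3610
Band 3: 8600 * 0.922 + 12600 * 0.433 = 7929 + 5456 = 13385
Giving 1935 / 3610 / 13385.
[period 2]
Births: 3610 * 0.225 = 812
Band 2: 1935 * 0.95 = 1838
Band 3: 3610 * 0.922 + 13385 * 0.433 = 3328 + 5796 = 9124
Giving 812 / 1838 / 9124.
[period 3]
Births: 1838 * 0.225 = 414
Band 2: 812 * 0.95 = 771
Band 3: 1838 * 0.922 + 9124 * 0.433 = 1695 + 3951 = 5646
Giving 414 / 771 / 5646.

414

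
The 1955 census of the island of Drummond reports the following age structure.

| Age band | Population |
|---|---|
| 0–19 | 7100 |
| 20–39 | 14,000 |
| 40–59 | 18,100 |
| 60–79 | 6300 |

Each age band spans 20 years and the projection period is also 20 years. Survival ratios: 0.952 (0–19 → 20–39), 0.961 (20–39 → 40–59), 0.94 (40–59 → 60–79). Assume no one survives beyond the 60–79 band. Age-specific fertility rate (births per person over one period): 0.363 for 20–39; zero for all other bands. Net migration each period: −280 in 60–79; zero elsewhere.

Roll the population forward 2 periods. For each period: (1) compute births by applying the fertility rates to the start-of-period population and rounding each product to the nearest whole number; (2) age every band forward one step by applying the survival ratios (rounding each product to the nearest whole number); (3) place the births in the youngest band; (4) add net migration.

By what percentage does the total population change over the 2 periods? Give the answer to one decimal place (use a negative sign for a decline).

-42.5

— Period 1 —
Births: 14000 × 0.363 = 5082
20–39: 7100 × 0.952 = 6759
40–59: 14000 × 0.961 = 13454
60–79: 18100 × 0.94 = 17014
Net migration: 60–79 − 280 → 16734
End of period: [5082, 6759, 13454, 16734]
— Period 2 —
Births: 6759 × 0.363 = 2454
20–39: 5082 × 0.952 = 4838
40–59: 6759 × 0.961 = 6495
60–79: 13454 × 0.94 = 12647
Net migration: 60–79 − 280 → 12367
End of period: [2454, 4838, 6495, 12367]
Total: 45500 → 26154; change = -19346; percentage change = -42.5%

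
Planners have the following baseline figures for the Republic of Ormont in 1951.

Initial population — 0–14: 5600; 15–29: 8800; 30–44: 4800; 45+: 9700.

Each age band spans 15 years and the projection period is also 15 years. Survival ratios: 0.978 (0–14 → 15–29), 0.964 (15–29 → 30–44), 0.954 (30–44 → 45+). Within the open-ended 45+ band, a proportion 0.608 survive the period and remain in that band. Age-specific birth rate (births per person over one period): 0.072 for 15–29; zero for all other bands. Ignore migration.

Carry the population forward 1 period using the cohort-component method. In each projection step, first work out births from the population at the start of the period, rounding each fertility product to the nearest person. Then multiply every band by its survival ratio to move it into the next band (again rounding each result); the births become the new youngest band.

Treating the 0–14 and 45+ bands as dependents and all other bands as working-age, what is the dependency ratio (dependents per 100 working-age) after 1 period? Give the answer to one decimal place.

79.6

Period 1.
Births: 8800 * 0.072 = 634
15–29: 5600 * 0.978 = 5477
30–44: 8800 * 0.964 = 8483
45+: 4800 * 0.954 + 9700 * 0.608 = 4579 + 5898 = 10477
Population now: 0–14=634, 15–29=5477, 30–44=8483, 45+=10477
Dependents (band 0–14 + band 45+) = 634 + 10477 = 11111; working-age = 13960; ratio = 11111/13960 × 100 = 79.6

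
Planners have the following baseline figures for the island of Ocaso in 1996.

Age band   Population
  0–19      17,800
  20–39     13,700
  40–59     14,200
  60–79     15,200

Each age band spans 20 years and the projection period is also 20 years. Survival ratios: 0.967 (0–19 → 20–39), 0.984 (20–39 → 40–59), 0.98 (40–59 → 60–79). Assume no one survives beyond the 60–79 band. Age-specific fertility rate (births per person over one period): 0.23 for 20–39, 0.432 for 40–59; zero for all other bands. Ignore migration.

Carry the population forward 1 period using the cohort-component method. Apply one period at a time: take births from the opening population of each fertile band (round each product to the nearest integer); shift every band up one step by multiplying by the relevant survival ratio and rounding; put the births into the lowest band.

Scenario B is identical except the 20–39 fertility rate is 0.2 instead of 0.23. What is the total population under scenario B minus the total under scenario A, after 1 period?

Call the groups 1 to 4, youngest first.
[period 1]
Births: 13700 * 0.23 = 3151  |  14200 * 0.432 = 6134 — total 9285
Group 2: 17800 * 0.967 = 17213
Group 3: 13700 * 0.984 = 13481
Group 4: 14200 * 0.98 = 13916
→ [9285, 17213, 13481, 13916]
Scenario A total after 1 period: 53895
Scenario B projection —
[period 1]
Births: 13700 * 0.2 = 2740  |  14200 * 0.432 = 6134 — total 8874
Group 2: 17800 * 0.967 = 17213
Group 3: 13700 * 0.984 = 13481
Group 4: 14200 * 0.98 = 13916
→ [8874, 17213, 13481, 13916]
Scenario B total after 1 period: 53484
Difference B − A = 53484 − 53895 = -411

-411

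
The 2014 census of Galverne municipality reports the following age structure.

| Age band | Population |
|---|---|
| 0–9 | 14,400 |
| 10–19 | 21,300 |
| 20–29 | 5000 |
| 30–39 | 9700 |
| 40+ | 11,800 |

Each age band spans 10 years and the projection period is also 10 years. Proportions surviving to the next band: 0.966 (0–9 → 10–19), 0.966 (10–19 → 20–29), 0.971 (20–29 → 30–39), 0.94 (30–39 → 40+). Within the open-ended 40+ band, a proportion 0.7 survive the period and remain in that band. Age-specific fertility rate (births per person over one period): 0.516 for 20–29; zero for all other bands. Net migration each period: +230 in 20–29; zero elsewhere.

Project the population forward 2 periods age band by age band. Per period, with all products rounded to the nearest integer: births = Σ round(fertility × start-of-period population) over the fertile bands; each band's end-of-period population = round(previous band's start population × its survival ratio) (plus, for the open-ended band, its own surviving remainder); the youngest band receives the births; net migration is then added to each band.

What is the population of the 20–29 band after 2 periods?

Let group 1 be 0–9 through group 5 = 40+.
— Period 1 —
Births: 5000 × 0.516 = 2580
Group 2: 14400 × 0.966 = 13910
Group 3: 21300 × 0.966 = 20576
Group 4: 5000 × 0.971 = 4855
Group 5: 9700 × 0.94 + 11800 × 0.7 = 9118 + 8260 = 17378
Net migration: Group 3 + 230 → 20806
End of period: [2580, 13910, 20806, 4855, 17378]
— Period 2 —
Births: 20806 × 0.516 = 10736
Group 2: 2580 × 0.966 = 2492
Group 3: 13910 × 0.966 = 13437
Group 4: 20806 × 0.971 = 20203
Group 5: 4855 × 0.94 + 17378 × 0.7 = 4564 + 12165 = 16729
Net migration: Group 3 + 230 → 13667
End of period: [10736, 2492, 13667, 20203, 16729]

13667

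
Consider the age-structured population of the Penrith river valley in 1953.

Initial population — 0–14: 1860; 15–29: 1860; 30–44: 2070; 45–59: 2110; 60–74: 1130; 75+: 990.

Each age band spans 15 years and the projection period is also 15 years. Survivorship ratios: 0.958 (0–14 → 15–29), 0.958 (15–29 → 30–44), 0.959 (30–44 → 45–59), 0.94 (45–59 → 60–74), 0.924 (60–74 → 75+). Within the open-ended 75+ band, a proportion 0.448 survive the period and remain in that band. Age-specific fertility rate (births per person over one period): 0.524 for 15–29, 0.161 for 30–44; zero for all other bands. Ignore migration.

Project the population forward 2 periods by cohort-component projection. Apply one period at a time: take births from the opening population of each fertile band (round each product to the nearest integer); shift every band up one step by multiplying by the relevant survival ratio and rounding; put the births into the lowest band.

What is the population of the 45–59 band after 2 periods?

Numbering the groups 1..6 from youngest to oldest:
After projecting period 1:
Births: 1860 × 0.524 = 975 ; 2070 × 0.161 = 333 → total 1308
Group 2: 1860 × 0.958 = 1782
Group 3: 1860 × 0.958 = 1782
Group 4: 2070 × 0.959 = 1985
Group 5: 2110 × 0.94 = 1983
Group 6: 1130 × 0.924 + 990 × 0.448 = 1044 + 444 = 1488
→ [1308, 1782, 1782, 1985, 1983, 1488]
After projecting period 2:
Births: 1782 × 0.524 = 934 ; 1782 × 0.161 = 287 → total 1221
Group 2: 1308 × 0.958 = 1253
Group 3: 1782 × 0.958 = 1707
Group 4: 1782 × 0.959 = 1709
Group 5: 1985 × 0.94 = 1866
Group 6: 1983 × 0.924 + 1488 × 0.448 = 1832 + 667 = 2499
→ [1221, 1253, 1707, 1709, 1866, 2499]

1709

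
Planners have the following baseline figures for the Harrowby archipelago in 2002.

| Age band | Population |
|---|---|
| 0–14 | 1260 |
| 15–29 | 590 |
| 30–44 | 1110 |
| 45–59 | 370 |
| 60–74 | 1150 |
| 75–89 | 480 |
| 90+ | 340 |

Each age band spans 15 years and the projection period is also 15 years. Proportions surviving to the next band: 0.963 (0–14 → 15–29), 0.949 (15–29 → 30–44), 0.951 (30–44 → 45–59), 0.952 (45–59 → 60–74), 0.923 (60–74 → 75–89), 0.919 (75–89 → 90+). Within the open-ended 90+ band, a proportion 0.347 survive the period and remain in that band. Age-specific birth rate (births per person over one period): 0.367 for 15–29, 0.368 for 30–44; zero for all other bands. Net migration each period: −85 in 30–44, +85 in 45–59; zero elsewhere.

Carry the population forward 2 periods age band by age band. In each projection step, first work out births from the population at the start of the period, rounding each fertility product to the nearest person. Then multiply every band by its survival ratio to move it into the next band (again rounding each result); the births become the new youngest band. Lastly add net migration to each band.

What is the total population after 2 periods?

Call the groups 1 to 7, youngest first.
— Period 1 —
Births: 590 × 0.367 = 217, 1110 × 0.368 = 408 ⇒ total 625
Group 2: 1260 × 0.963 = 1213
Group 3: 590 × 0.949 = 560
Group 4: 1110 × 0.951 = 1056
Group 5: 370 × 0.952 = 352
Group 6: 1150 × 0.923 = 1061
Group 7: 480 × 0.919 + 340 × 0.347 = 441 + 118 = 559
Net migration: Group 3 − 85 → 475; Group 4 + 85 → 1141
End of period: [625, 1213, 475, 1141, 352, 1061, 559]
— Period 2 —
Births: 1213 × 0.367 = 445, 475 × 0.368 = 175 ⇒ total 620
Group 2: 625 × 0.963 = 602
Group 3: 1213 × 0.949 = 1151
Group 4: 475 × 0.951 = 452
Group 5: 1141 × 0.952 = 1086
Group 6: 352 × 0.923 = 325
Group 7: 1061 × 0.919 + 559 × 0.347 = 975 + 194 = 1169
Net migration: Group 3 − 85 → 1066; Group 4 + 85 → 537
End of period: [620, 602, 1066, 537, 1086, 325, 1169]
Total after period 2: 620 + 602 + 1066 + 537 + 1086 + 325 + 1169 = 5405

5405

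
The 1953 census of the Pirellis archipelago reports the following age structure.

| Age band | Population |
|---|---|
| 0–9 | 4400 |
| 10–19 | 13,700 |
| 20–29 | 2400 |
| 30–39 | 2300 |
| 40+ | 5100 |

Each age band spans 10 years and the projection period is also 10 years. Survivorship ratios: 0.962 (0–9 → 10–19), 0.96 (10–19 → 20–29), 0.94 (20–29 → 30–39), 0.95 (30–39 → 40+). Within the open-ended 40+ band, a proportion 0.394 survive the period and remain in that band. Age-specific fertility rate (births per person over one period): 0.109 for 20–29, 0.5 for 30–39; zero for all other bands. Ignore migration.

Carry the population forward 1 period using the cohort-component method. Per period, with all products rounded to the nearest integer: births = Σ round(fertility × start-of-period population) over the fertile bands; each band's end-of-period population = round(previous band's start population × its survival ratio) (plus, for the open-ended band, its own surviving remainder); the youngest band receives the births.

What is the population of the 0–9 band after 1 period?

1412

[period 1]
Births: 2400 × 0.109 = 262, 2300 × 0.5 = 1150 — total 1412
10–19: 4400 × 0.962 = 4233
20–29: 13700 × 0.96 = 13152
30–39: 2400 × 0.94 = 2256
40+: 2300 × 0.95 + 5100 × 0.394 = 2185 + 2009 = 4194
→ [1412, 4233, 13152, 2256, 4194]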